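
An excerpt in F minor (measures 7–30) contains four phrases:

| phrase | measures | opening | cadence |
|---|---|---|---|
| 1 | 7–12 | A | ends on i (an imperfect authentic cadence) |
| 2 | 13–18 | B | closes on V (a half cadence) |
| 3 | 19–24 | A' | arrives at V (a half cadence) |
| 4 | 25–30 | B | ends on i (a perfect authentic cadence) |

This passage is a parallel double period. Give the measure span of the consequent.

measures 19–30

In a double period the four phrases pair into a large antecedent (phrases 1–2, ending half cadence) and a large consequent (phrases 3–4, ending perfect authentic cadence). The consequent spans measures 19–30.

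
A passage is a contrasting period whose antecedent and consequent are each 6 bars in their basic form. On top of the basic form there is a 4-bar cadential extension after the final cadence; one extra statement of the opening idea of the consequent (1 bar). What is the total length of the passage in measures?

17 measures

Basic contrasting period: 6 + 6 = 12 bars.
12 (basic form) + 4 (cadential extension) + 1 (extra statement) = 17.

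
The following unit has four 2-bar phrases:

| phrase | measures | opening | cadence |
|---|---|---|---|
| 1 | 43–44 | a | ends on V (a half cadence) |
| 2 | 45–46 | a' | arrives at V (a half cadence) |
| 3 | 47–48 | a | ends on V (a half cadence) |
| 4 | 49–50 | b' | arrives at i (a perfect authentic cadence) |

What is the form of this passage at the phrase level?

Four phrases in two halves: the first half (mm. 43–46) ends with a half cadence, the second (bars 47–50) with a perfect authentic cadence — a large antecedent–consequent pair, i.e. a double period.
Phrase 3 begins with the same material as phrase 1, making it parallel.

parallel double period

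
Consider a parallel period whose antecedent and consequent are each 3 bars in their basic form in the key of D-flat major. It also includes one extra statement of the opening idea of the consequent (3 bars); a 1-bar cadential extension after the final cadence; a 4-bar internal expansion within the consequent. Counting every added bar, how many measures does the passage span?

14 measures

Basic parallel period: 3 + 3 = 6 bars.
6 (basic form) + 3 (extra statement) + 1 (cadential extension) + 4 (internal expansion) = 14.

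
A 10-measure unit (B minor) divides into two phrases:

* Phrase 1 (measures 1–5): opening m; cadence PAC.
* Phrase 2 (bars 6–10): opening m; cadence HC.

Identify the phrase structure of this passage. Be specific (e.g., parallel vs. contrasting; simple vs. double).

phrase group

The second phrase closes with a half cadence, which is not stronger than the first phrase's perfect authentic cadence; without a weak→strong cadential pair there is no antecedent–consequent relationship, so this is a phrase group rather than a period.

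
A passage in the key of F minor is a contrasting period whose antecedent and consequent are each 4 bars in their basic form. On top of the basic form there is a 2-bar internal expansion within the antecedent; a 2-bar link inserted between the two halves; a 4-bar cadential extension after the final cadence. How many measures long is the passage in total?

Basic contrasting period: 4 + 4 = 8 bars.
8 (basic form) + 2 (internal expansion) + 2 (link) + 4 (cadential extension) = 16.

16 measures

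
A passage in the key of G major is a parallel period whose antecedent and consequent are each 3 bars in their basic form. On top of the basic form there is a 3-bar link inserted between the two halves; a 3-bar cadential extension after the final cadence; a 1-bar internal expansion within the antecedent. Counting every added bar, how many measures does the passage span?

13 measures

Basic parallel period: 3 + 3 = 6 bars.
6 (basic form) + 3 (link) + 3 (cadential extension) + 1 (internal expansion) = 13.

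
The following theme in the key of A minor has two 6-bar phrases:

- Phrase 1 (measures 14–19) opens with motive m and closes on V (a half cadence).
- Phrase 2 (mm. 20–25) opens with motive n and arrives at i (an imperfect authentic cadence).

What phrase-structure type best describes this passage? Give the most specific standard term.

Phrase 1 ends with a half cadence (weaker) and phrase 2 with an imperfect authentic cadence (stronger): antecedent + consequent = a period.
The two phrases open with different material (m / n), so the period is contrasting.

contrasting period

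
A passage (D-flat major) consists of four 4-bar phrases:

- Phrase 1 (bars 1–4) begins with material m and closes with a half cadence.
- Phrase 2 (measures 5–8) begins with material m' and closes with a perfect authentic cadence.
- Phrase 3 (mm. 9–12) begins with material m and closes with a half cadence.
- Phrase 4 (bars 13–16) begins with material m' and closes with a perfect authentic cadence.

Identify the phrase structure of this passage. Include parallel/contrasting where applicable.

The cadence pattern HC–PAC–HC–PAC is weak–strong twice, and phrases 3–4 restate phrases 1–2: a period heard twice, not a double period (which would end weakly at phrase 2).

repeated period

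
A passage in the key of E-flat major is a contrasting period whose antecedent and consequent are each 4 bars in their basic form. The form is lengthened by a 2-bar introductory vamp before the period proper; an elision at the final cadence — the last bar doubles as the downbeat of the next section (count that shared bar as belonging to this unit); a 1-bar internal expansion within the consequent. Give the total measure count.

11 measures

Basic contrasting period: 4 + 4 = 8 bars.
8 (basic form) + 2 (introduction) + 1 (internal expansion) = 11.
The elision shares a bar with the next section but does not change this unit's count.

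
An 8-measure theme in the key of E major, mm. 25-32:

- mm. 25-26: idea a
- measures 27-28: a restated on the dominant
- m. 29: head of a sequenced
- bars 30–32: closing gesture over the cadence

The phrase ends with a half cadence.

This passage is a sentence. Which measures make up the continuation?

After the presentation (measures 25–28), the continuation covers the fragmentation through the cadence: measures 29–32.

measures 29–32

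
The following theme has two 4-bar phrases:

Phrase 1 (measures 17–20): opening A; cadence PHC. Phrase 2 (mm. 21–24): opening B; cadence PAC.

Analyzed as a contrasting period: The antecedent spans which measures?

The antecedent is the phrase ending with the weaker cadence (Phrygian half cadence, phrase 1) and the consequent the one ending more conclusively (perfect authentic cadence, phrase 2); the antecedent is mm. 17-20.

measures 17–20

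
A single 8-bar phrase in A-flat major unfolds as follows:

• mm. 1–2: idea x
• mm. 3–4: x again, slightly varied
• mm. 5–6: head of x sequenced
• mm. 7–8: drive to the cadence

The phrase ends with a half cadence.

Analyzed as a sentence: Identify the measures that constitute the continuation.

measures 5–8

After the presentation (mm. 1-4), the continuation covers the fragmentation through the cadence: mm. 5–8.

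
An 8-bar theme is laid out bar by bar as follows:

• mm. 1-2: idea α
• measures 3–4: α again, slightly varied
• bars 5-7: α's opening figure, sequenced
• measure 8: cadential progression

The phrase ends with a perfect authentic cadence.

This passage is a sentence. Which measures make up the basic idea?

measures 1–2

The presentation of a sentence is the basic idea (mm. 1–2) plus its repetition (mm. 3–4); the basic idea is therefore measures 1-2.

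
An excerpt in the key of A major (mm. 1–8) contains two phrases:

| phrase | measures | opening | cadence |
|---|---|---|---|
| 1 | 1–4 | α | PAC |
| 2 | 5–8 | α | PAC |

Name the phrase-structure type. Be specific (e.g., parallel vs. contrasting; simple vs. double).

Both phrases have the same opening (α) and the same cadence (perfect authentic cadence): the second is a restatement, not a consequent, so this is a repeated phrase rather than a period.

repeated phrase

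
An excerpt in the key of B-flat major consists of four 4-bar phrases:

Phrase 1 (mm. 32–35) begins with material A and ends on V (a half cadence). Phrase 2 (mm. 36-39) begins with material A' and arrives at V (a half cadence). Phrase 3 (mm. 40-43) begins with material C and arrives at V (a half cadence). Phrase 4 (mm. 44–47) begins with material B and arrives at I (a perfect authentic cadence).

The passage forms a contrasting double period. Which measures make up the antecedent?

measures 32–39

In a double period the first pair of phrases (ending half cadence) is the large antecedent and the second pair (ending perfect authentic cadence) is the large consequent; the antecedent is measures 32–39.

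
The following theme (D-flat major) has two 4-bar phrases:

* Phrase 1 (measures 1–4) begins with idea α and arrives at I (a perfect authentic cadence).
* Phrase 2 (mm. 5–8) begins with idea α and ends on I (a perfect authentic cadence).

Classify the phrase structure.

repeated phrase

Both phrases have the same opening (α) and the same cadence (perfect authentic cadence): the second is a restatement, not a consequent, so this is a repeated phrase rather than a period.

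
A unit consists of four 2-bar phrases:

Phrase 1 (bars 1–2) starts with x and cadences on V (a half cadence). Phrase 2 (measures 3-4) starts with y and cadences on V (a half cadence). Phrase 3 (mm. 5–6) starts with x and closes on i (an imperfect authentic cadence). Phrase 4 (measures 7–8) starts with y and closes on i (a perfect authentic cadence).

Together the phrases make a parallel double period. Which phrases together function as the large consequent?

In a double period the first pair of phrases (ending half cadence) is the large antecedent and the second pair (ending perfect authentic cadence) is the large consequent; the consequent is phrases 3 and 4.

phrases 3 and 4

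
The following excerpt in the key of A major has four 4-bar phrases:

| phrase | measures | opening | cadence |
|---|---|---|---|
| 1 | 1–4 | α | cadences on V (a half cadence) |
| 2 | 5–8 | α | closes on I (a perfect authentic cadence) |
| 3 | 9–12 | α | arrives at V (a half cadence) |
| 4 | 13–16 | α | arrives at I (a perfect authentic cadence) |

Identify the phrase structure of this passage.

The cadence pattern HC–PAC–HC–PAC is weak–strong twice, and phrases 3–4 restate phrases 1–2: a period heard twice, not a double period (which would end weakly at phrase 2).

repeated period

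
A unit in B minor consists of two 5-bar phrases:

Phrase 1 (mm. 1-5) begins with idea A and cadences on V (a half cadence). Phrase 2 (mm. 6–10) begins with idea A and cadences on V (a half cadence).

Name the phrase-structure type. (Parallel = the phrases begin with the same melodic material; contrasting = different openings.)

repeated phrase

Both phrases have the same opening (A) and the same cadence (half cadence): the second is a restatement, not a consequent, so this is a repeated phrase rather than a period.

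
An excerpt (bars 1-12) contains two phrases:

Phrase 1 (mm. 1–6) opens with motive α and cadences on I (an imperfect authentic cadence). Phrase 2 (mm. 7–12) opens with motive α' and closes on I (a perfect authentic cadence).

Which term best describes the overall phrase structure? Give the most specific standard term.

Phrase 1 ends with an imperfect authentic cadence (weaker) and phrase 2 with a perfect authentic cadence (stronger): antecedent + consequent = a period.
The two phrases open with the same material (α / α'), so the period is parallel.

parallel period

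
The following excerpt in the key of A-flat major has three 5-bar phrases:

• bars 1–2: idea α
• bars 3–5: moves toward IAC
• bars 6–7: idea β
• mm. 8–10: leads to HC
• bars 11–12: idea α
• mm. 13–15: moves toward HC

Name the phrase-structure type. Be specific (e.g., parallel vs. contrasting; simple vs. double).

phrase group

The final phrase closes with a half cadence, which is not stronger than the preceding half cadence; the 3 phrases lack an overall antecedent–consequent design and so form a phrase group.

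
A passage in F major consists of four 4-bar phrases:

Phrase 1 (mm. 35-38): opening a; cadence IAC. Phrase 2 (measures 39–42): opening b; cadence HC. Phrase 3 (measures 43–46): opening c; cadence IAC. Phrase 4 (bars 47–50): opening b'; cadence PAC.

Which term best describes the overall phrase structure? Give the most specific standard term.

contrasting double period

Four phrases in two halves: the first half (measures 35–42) ends with a half cadence, the second (mm. 43-50) with a perfect authentic cadence — a large antecedent–consequent pair, i.e. a double period.
Phrase 3 begins with different material from phrase 1, making it contrasting.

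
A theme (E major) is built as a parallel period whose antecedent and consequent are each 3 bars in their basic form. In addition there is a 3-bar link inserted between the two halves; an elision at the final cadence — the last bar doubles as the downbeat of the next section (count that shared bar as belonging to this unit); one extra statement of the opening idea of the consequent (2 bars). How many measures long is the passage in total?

11 measures

Basic parallel period: 3 + 3 = 6 bars.
6 (basic form) + 3 (link) + 2 (extra statement) = 11.
The elision shares a bar with the next section but does not change this unit's count.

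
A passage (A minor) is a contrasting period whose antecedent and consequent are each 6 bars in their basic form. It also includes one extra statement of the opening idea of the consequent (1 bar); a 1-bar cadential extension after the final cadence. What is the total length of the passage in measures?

14 measures

Basic contrasting period: 6 + 6 = 12 bars.
12 (basic form) + 1 (extra statement) + 1 (cadential extension) = 14.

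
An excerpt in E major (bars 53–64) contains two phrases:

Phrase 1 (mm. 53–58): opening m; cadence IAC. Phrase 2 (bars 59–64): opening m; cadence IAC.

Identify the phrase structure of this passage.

Both phrases have the same opening (m) and the same cadence (imperfect authentic cadence): the second is a restatement, not a consequent, so this is a repeated phrase rather than a period.

repeated phrase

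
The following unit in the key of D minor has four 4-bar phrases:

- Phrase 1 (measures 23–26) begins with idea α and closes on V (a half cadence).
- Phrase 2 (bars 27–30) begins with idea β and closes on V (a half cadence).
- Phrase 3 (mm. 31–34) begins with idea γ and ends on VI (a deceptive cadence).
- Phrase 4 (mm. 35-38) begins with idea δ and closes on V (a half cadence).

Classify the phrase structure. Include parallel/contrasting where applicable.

Phrase 4 ends with a half cadence, no stronger than phrase 2's half cadence, so the four phrases do not form a double period; nor do phrases 3–4 duplicate 1–2, so it is not a repeated period. With no phrase reaching a conclusive cadence, the passage is a phrase group.

phrase group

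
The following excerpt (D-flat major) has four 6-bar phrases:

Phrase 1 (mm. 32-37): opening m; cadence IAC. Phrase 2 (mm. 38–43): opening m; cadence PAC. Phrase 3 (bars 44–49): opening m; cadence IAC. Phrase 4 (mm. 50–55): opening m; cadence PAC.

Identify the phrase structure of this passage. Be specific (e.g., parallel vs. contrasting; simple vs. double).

repeated period

The cadence pattern IAC–PAC–IAC–PAC is weak–strong twice, and phrases 3–4 restate phrases 1–2: a period heard twice, not a double period (which would end weakly at phrase 2).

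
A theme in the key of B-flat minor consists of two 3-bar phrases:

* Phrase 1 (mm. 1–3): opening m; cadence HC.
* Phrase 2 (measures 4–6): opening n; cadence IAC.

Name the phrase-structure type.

Phrase 1 ends with a half cadence (weaker) and phrase 2 with an imperfect authentic cadence (stronger): antecedent + consequent = a period.
The two phrases open with different material (m / n), so the period is contrasting.

contrasting period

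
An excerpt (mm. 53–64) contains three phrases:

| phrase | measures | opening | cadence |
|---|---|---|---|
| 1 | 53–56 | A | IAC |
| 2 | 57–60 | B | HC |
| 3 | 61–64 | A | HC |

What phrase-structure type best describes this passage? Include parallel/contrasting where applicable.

The final phrase closes with a half cadence, which is not stronger than the preceding half cadence; the 3 phrases lack an overall antecedent–consequent design and so form a phrase group.

phrase group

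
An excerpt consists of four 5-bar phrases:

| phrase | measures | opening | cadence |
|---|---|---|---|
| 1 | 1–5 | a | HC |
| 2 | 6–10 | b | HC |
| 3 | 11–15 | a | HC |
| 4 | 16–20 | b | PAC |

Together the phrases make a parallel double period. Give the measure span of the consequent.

measures 11–20

In a double period the first pair of phrases (ending half cadence) is the large antecedent and the second pair (ending perfect authentic cadence) is the large consequent; the consequent is measures 11–20.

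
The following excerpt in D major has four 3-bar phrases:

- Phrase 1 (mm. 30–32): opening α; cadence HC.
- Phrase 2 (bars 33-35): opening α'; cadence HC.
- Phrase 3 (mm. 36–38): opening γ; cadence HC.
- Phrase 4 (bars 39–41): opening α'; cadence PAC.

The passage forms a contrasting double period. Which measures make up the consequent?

measures 36–41

In a double period the first pair of phrases (ending half cadence) is the large antecedent and the second pair (ending perfect authentic cadence) is the large consequent; the consequent is measures 36–41.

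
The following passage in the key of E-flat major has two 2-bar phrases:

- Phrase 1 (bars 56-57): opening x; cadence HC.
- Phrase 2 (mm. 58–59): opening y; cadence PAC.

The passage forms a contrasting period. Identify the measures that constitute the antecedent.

The antecedent is the phrase ending with the weaker cadence (half cadence, phrase 1) and the consequent the one ending more conclusively (perfect authentic cadence, phrase 2); the antecedent is measures 56–57.

measures 56–57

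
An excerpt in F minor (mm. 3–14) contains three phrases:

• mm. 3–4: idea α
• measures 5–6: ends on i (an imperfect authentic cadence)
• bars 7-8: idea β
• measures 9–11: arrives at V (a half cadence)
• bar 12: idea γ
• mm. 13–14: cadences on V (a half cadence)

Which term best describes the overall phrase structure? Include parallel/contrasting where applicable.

The final phrase closes with a half cadence, which is not stronger than the preceding half cadence; the 3 phrases lack an overall antecedent–consequent design and so form a phrase group.

phrase group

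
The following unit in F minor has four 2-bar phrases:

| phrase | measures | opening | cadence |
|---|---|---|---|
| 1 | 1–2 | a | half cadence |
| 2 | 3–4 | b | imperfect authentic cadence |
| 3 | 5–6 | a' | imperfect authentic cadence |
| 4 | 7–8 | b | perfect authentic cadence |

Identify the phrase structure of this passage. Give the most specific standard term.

Four phrases in two halves: the first half (mm. 1–4) ends with an imperfect authentic cadence, the second (bars 5–8) with a perfect authentic cadence — a large antecedent–consequent pair, i.e. a double period.
Phrase 3 begins with the same material as phrase 1, making it parallel.

parallel double period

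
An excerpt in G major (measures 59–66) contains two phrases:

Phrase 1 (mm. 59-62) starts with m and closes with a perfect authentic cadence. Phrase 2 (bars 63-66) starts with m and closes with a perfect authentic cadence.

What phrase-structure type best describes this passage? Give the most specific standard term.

Both phrases have the same opening (m) and the same cadence (perfect authentic cadence): the second is a restatement, not a consequent, so this is a repeated phrase rather than a period.

repeated phrase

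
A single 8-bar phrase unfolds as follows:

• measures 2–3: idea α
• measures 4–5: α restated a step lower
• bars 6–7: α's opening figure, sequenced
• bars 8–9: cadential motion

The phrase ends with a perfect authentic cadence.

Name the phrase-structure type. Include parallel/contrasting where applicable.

Basic idea (mm. 2–3) + its repetition (mm. 4–5) form the presentation; fragmentation and cadence (bars 6-9) form the continuation — the 8-bar whole is a sentence.

sentence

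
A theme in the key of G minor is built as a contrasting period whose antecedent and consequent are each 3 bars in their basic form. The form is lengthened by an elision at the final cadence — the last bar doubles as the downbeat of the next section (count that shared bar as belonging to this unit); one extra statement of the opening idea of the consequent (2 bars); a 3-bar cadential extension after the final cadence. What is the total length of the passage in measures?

11 measures

Basic contrasting period: 3 + 3 = 6 bars.
6 (basic form) + 2 (extra statement) + 3 (cadential extension) = 11.
The elision shares a bar with the next section but does not change this unit's count.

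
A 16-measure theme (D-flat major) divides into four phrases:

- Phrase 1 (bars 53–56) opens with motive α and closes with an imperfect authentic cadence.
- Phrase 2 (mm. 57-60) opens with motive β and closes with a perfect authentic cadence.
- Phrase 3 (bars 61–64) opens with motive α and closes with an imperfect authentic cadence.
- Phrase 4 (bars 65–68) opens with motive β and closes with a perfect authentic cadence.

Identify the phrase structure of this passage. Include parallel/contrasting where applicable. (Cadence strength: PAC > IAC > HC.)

repeated period

The cadence pattern IAC–PAC–IAC–PAC is weak–strong twice, and phrases 3–4 restate phrases 1–2: a period heard twice, not a double period (which would end weakly at phrase 2).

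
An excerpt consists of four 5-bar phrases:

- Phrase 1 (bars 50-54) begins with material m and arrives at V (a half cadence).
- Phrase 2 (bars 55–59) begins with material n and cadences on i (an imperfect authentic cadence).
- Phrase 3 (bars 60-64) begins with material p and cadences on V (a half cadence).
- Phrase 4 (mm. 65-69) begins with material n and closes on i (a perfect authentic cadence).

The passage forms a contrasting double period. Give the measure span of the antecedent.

In a double period the first pair of phrases (ending imperfect authentic cadence) is the large antecedent and the second pair (ending perfect authentic cadence) is the large consequent; the antecedent is measures 50–59.

measures 50–59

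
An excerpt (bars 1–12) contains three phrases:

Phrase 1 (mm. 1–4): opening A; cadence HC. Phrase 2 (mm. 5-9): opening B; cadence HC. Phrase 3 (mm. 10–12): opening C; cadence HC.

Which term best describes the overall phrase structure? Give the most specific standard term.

phrase group

The final phrase closes with a half cadence, which is not stronger than the preceding half cadence; the 3 phrases lack an overall antecedent–consequent design and so form a phrase group.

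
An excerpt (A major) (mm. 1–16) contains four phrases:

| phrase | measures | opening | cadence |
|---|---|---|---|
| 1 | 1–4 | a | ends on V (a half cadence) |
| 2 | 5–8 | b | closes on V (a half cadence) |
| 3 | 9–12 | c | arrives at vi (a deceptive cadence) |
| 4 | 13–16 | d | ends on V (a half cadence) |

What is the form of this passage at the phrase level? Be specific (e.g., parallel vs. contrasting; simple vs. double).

Phrase 4 ends with a half cadence, no stronger than phrase 2's half cadence, so the four phrases do not form a double period; nor do phrases 3–4 duplicate 1–2, so it is not a repeated period. With no phrase reaching a conclusive cadence, the passage is a phrase group.

phrase group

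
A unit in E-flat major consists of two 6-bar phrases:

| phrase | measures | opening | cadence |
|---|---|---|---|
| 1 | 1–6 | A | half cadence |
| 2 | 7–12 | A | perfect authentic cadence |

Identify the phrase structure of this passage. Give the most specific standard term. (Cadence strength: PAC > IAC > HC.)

parallel period

Phrase 1 ends with a half cadence (weaker) and phrase 2 with a perfect authentic cadence (stronger): antecedent + consequent = a period.
The two phrases open with the same material (A / A), so the period is parallel.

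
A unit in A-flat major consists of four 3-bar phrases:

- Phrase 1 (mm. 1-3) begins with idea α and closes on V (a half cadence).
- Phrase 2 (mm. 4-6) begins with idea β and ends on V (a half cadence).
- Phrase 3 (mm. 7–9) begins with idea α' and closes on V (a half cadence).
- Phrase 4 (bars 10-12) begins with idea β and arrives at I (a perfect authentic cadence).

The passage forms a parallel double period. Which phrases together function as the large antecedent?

In a double period the first pair of phrases (ending half cadence) is the large antecedent and the second pair (ending perfect authentic cadence) is the large consequent; the antecedent is phrases 1 and 2.

phrases 1 and 2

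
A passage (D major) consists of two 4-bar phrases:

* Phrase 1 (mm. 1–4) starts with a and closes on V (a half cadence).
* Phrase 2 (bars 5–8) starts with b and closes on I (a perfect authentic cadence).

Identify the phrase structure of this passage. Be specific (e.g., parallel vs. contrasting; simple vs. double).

Phrase 1 ends with a half cadence (weaker) and phrase 2 with a perfect authentic cadence (stronger): antecedent + consequent = a period.
The two phrases open with different material (a / b), so the period is contrasting.

contrasting period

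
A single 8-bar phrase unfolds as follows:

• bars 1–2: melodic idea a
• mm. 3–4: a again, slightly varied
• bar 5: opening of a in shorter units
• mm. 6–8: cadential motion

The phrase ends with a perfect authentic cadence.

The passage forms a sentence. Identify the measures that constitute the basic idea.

The presentation of a sentence is the basic idea (mm. 1–2) plus its repetition (bars 3–4); the basic idea is therefore mm. 1–2.

measures 1–2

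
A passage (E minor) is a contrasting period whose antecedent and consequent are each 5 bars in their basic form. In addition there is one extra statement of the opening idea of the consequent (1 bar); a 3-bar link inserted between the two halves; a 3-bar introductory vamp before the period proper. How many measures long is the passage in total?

Basic contrasting period: 5 + 5 = 10 bars.
10 (basic form) + 1 (extra statement) + 3 (link) + 3 (introduction) = 17.

17 measures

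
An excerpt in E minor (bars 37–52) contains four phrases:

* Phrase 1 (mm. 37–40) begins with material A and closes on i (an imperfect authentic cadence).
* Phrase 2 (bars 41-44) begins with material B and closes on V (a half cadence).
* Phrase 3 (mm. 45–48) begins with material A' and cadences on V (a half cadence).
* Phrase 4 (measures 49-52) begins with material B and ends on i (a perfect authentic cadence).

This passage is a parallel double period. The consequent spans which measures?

In a double period the four phrases pair into a large antecedent (phrases 1–2, ending half cadence) and a large consequent (phrases 3–4, ending perfect authentic cadence). The consequent spans bars 45–52.

measures 45–52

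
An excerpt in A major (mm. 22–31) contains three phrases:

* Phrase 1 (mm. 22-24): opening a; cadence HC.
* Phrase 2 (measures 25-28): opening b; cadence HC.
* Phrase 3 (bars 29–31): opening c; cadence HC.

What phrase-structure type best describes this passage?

The final phrase closes with a half cadence, which is not stronger than the preceding half cadence; the 3 phrases lack an overall antecedent–consequent design and so form a phrase group.

phrase group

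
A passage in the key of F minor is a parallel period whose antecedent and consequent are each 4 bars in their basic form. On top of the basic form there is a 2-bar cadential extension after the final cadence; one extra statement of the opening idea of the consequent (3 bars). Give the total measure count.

Basic parallel period: 4 + 4 = 8 bars.
8 (basic form) + 2 (cadential extension) + 3 (extra statement) = 13.

13 measures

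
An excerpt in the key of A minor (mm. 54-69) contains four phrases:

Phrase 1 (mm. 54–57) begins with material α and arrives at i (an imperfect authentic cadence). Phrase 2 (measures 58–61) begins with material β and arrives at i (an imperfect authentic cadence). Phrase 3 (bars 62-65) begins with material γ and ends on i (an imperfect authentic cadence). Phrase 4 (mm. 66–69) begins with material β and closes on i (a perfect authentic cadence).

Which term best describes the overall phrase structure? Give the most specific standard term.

contrasting double period

Four phrases in two halves: the first half (measures 54–61) ends with an imperfect authentic cadence, the second (bars 62–69) with a perfect authentic cadence — a large antecedent–consequent pair, i.e. a double period.
Phrase 3 begins with different material from phrase 1, making it contrasting.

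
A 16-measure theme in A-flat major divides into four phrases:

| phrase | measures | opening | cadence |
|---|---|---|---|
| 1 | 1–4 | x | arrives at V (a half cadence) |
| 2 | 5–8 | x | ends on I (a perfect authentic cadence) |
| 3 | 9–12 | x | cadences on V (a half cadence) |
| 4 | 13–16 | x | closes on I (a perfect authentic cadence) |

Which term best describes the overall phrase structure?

The cadence pattern HC–PAC–HC–PAC is weak–strong twice, and phrases 3–4 restate phrases 1–2: a period heard twice, not a double period (which would end weakly at phrase 2).

repeated period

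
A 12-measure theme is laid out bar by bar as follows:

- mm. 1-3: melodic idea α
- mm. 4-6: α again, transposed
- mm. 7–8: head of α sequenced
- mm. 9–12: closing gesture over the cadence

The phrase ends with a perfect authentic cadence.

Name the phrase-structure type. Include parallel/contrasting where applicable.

sentence

Basic idea (mm. 1–3) + its repetition (mm. 4-6) form the presentation; fragmentation and cadence (mm. 7–12) form the continuation — the 12-bar whole is a sentence.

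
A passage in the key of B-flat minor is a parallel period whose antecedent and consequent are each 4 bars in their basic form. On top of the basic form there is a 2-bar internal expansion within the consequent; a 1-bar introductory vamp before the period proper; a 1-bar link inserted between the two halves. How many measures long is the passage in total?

Basic parallel period: 4 + 4 = 8 bars.
8 (basic form) + 2 (internal expansion) + 1 (introduction) + 1 (link) = 12.

12 measures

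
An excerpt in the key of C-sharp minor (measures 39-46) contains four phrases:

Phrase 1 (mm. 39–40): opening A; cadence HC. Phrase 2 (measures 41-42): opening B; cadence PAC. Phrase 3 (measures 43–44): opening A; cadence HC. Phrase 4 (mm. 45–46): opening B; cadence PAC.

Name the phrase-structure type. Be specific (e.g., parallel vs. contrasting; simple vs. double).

repeated period

The cadence pattern HC–PAC–HC–PAC is weak–strong twice, and phrases 3–4 restate phrases 1–2: a period heard twice, not a double period (which would end weakly at phrase 2).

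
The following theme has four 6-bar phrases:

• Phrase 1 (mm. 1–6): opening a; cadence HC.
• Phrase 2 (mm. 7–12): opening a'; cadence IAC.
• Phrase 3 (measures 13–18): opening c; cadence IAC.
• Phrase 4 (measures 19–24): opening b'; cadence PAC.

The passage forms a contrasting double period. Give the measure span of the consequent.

In a double period the four phrases pair into a large antecedent (phrases 1–2, ending imperfect authentic cadence) and a large consequent (phrases 3–4, ending perfect authentic cadence). The consequent spans mm. 13–24.

measures 13–24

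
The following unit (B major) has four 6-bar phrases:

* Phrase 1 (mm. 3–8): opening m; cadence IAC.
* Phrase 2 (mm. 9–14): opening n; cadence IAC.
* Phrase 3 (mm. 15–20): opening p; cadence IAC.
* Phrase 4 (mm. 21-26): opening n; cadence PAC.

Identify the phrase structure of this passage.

Four phrases in two halves: the first half (bars 3–14) ends with an imperfect authentic cadence, the second (measures 15–26) with a perfect authentic cadence — a large antecedent–consequent pair, i.e. a double period.
Phrase 3 begins with different material from phrase 1, making it contrasting.

contrasting double period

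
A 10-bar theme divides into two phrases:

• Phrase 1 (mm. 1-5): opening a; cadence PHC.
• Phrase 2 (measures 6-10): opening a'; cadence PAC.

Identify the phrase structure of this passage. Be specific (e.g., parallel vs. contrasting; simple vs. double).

Phrase 1 ends with a Phrygian half cadence (weaker) and phrase 2 with a perfect authentic cadence (stronger): antecedent + consequent = a period.
The two phrases open with the same material (a / a'), so the period is parallel.

parallel period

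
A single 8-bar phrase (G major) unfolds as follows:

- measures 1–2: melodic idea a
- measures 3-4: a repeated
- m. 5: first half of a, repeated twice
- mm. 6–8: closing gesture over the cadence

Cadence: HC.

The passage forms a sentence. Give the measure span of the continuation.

After the presentation (measures 1–4), the continuation covers the fragmentation through the cadence: bars 5-8.

measures 5–8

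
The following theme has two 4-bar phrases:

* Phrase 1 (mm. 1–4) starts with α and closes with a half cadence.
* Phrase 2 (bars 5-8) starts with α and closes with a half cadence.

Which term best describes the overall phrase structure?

Both phrases have the same opening (α) and the same cadence (half cadence): the second is a restatement, not a consequent, so this is a repeated phrase rather than a period.

repeated phrase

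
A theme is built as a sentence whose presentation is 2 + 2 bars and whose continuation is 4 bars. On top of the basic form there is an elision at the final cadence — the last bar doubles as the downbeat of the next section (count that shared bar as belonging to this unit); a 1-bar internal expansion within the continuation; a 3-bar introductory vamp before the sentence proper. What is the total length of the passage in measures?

Basic sentence: 2 + 2 + 4 = 8 bars.
8 (basic form) + 1 (internal expansion) + 3 (introduction) = 12.
The elision shares a bar with the next section but does not change this unit's count.

12 measures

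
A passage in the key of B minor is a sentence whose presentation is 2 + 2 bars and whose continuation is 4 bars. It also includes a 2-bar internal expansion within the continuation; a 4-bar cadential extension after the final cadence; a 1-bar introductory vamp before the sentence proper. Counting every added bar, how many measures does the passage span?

Basic sentence: 2 + 2 + 4 = 8 bars.
8 (basic form) + 2 (internal expansion) + 4 (cadential extension) + 1 (introduction) = 15.

15 measures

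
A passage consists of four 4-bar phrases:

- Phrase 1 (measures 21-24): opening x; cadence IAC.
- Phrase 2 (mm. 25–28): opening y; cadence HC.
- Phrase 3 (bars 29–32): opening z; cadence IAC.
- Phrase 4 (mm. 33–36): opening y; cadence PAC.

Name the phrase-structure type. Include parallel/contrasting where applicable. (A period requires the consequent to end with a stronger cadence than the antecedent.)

Four phrases in two halves: the first half (mm. 21–28) ends with a half cadence, the second (mm. 29–36) with a perfect authentic cadence — a large antecedent–consequent pair, i.e. a double period.
Phrase 3 begins with different material from phrase 1, making it contrasting.

contrasting double period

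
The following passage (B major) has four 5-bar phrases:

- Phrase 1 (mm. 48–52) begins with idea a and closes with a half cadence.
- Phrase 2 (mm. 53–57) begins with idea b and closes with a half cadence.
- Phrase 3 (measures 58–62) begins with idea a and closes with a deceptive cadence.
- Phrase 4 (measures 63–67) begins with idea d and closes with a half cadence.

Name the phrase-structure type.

phrase group

Phrase 4 ends with a half cadence, no stronger than phrase 2's half cadence, so the four phrases do not form a double period; nor do phrases 3–4 duplicate 1–2, so it is not a repeated period. With no phrase reaching a conclusive cadence, the passage is a phrase group.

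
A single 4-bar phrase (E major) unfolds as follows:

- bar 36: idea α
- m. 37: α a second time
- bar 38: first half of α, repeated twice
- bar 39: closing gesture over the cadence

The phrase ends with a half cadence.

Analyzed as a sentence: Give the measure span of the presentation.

measures 36–37

The presentation of a sentence is the basic idea (bar 36) plus its repetition (bar 37); the presentation is therefore mm. 36–37.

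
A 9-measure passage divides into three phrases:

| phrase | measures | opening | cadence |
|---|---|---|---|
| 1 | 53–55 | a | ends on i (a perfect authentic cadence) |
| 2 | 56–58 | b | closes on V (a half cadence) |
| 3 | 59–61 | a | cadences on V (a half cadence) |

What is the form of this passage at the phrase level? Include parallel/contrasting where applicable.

The final phrase closes with a half cadence, which is not stronger than the preceding half cadence; the 3 phrases lack an overall antecedent–consequent design and so form a phrase group.

phrase group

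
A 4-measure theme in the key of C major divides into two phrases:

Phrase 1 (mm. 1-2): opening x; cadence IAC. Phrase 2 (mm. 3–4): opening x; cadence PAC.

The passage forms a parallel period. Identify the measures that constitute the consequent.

The antecedent is the phrase ending with the weaker cadence (imperfect authentic cadence, phrase 1) and the consequent the one ending more conclusively (perfect authentic cadence, phrase 2); the consequent is mm. 3–4.

measures 3–4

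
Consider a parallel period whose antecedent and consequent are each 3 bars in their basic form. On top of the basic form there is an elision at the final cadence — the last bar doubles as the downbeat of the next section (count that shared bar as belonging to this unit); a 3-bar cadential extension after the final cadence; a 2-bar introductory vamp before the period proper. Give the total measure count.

Basic parallel period: 3 + 3 = 6 bars.
6 (basic form) + 3 (cadential extension) + 2 (introduction) = 11.
The elision shares a bar with the next section but does not change this unit's count.

11 measures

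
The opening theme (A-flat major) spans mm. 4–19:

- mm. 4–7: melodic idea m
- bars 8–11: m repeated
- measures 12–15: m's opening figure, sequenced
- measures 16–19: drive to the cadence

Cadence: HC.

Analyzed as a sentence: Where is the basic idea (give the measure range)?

measures 4–7

The presentation of a sentence is the basic idea (measures 4–7) plus its repetition (bars 8–11); the basic idea is therefore mm. 4–7.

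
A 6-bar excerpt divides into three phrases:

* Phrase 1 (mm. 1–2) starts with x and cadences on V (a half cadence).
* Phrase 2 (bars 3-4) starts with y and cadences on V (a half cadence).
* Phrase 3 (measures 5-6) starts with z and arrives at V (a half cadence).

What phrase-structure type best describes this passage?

phrase group

The final phrase closes with a half cadence, which is not stronger than the preceding half cadence; the 3 phrases lack an overall antecedent–consequent design and so form a phrase group.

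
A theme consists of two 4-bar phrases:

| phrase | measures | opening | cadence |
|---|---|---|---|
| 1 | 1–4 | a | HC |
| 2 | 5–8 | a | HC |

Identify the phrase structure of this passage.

Both phrases have the same opening (a) and the same cadence (half cadence): the second is a restatement, not a consequent, so this is a repeated phrase rather than a period.

repeated phrase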